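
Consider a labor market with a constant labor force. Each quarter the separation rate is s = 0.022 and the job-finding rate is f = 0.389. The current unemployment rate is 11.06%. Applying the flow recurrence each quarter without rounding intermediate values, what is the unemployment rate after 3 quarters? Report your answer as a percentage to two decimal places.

With a fixed labor force, u_{t+1} = u_t + s·(1−u_t) − f·u_t = u_t·(1−s−f) + s.
Here 1−s−f = 0.589 and s = 0.022.
u_1 = 0.110600 × 0.589 + 0.022 = 0.087143.
u_2 = 0.087143 × 0.589 + 0.022 = 0.073327.
u_3 = 0.073327 × 0.589 + 0.022 = 0.065190.

Unemployment rate after three quarters ≈ 6.52%.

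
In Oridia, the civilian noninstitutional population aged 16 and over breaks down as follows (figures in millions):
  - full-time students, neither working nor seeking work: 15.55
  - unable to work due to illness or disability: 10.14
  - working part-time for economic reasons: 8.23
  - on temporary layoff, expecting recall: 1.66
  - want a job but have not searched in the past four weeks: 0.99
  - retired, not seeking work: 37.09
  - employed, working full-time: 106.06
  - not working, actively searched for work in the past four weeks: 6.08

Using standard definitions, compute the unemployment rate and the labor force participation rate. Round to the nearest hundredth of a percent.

Unemployment rate ≈ 6.34%; labor force participation rate ≈ 65.68%.

Employed = 8.23 + 106.06 = 114.29 million (anyone who worked, including part-time for economic reasons, counts as employed).
Unemployed = 1.66 + 6.08 = 7.74 million (jobless and actively searching, or on temporary layoff).
Labor force = 114.29 + 7.74 = 122.03 million.
Not in labor force = 15.55 + 10.14 + 0.99 + 37.09 = 63.77 million (those not working and not actively searching are outside the labor force — including those who want a job but have given up searching).
Civilian working-age population = 122.03 + 63.77 = 185.80 million.
Unemployment rate = 7.74 / 122.03 = 6.34%.
Labor force participation rate = 122.03 / 185.80 = 65.68%.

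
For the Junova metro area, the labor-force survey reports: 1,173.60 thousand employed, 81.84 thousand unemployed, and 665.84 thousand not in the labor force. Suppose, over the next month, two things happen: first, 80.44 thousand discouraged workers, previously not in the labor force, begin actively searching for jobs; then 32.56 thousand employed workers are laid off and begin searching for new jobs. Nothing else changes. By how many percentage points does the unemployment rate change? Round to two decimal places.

Initially, labor force = 1,173.60 + 81.84 = 1,255.44 thousand, so u = 81.84/1,255.44 = 6.52%.
After the first change, unemployed and labor force both rise by 80.44 → E = 1,173.60, U = 162.28, labor force = 1,335.88 thousand.
After the second change, employed falls and unemployed rises by 32.56; labor force unchanged → E = 1,141.04, U = 194.84, labor force = 1,335.88 thousand.
New unemployment rate = 194.84 / 1,335.88 = 14.59%.
Change = 14.59% − 6.52% = +8.07 percentage points.

The unemployment rate changes by +8.07 percentage points.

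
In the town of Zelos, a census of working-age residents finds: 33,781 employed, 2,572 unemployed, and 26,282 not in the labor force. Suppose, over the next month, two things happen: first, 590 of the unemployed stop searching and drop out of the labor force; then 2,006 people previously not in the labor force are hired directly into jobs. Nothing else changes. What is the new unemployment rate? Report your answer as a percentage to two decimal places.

Initially, labor force = 33,781 + 2,572 = 36,353, so u = 2,572/36,353 = 7.08%.
After the first change, unemployed and labor force both fall by 590 → E = 33,781, U = 1,982, labor force = 35,763.
After the second change, employed and labor force both rise by 2,006; unemployed unchanged → E = 35,787, U = 1,982, labor force = 37,769.
New unemployment rate = 1,982 / 37,769 = 5.25%.

New unemployment rate ≈ 5.25%.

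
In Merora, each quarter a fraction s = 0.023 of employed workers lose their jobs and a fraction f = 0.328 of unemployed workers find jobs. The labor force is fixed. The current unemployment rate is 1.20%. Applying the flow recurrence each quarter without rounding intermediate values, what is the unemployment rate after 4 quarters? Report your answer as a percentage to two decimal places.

Unemployment rate after four quarters ≈ 5.60%.

With a fixed labor force, u_{t+1} = u_t + s·(1−u_t) − f·u_t = u_t·(1−s−f) + s.
Here 1−s−f = 0.649 and s = 0.023.
u_1 = 0.012000 × 0.649 + 0.023 = 0.030788.
u_2 = 0.030788 × 0.649 + 0.023 = 0.042981.
u_3 = 0.042981 × 0.649 + 0.023 = 0.050895.
u_4 = 0.050895 × 0.649 + 0.023 = 0.056031.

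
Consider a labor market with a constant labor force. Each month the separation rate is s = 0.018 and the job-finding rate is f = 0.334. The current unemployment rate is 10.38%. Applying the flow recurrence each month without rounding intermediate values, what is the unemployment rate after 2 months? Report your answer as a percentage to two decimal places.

With a fixed labor force, u_{t+1} = u_t + s·(1−u_t) − f·u_t = u_t·(1−s−f) + s.
Here 1−s−f = 0.648 and s = 0.018.
u_1 = 0.103800 × 0.648 + 0.018 = 0.085262.
u_2 = 0.085262 × 0.648 + 0.018 = 0.073250.

Unemployment rate after two months ≈ 7.33%.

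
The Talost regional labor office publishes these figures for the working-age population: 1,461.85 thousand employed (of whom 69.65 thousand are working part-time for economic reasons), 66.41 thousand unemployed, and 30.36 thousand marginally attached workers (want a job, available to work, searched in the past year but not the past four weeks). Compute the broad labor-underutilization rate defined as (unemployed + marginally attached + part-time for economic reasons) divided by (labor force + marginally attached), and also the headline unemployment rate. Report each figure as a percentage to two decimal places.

Broad underutilization rate ≈ 10.68%; headline unemployment rate ≈ 4.35%.

Labor force = 1,461.85 + 66.41 = 1,528.26 thousand.
Numerator = 66.41 + 30.36 + 69.65 = 166.42 thousand.
Denominator = 1,528.26 + 30.36 = 1,558.62 thousand.
Broad rate = 166.42 / 1,558.62 = 10.68%.
Headline unemployment rate = 66.41 / 1,528.26 = 4.35%.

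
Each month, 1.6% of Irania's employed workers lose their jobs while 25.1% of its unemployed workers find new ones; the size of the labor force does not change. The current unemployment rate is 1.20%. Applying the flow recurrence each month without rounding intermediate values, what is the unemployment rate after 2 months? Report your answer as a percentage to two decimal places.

Unemployment rate after two months ≈ 3.42%.

With a fixed labor force, u_{t+1} = u_t + s·(1−u_t) − f·u_t = u_t·(1−s−f) + s.
Here 1−s−f = 0.733 and s = 0.016.
u_1 = 0.012000 × 0.733 + 0.016 = 0.024796.
u_2 = 0.024796 × 0.733 + 0.016 = 0.034175.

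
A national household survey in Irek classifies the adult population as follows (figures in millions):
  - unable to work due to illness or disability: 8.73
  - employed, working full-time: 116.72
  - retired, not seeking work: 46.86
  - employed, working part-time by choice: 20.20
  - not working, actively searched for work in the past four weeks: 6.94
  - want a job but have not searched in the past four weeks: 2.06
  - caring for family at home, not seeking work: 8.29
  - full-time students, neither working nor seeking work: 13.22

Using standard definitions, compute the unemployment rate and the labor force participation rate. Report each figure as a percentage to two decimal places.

Employed = 116.72 + 20.20 = 136.92 million.
Unemployed = 6.94 million.
Labor force = 136.92 + 6.94 = 143.86 million.
Not in labor force = 8.73 + 46.86 + 2.06 + 8.29 + 13.22 = 79.16 million (those not working and not actively searching are outside the labor force — including those who want a job but have given up searching).
Civilian working-age population = 143.86 + 79.16 = 223.02 million.
Unemployment rate = 6.94 / 143.86 = 4.82%.
Labor force participation rate = 143.86 / 223.02 = 64.51%.

Unemployment rate ≈ 4.82%; labor force participation rate ≈ 64.51%.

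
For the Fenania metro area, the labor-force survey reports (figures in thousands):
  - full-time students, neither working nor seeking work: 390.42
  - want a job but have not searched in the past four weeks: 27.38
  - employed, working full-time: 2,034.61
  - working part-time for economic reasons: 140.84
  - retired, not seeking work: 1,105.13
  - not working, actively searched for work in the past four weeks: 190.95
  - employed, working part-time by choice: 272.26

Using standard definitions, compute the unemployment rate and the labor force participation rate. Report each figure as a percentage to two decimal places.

Employed = 2,034.61 + 140.84 + 272.26 = 2,447.71 thousand (anyone who worked, including part-time for economic reasons, counts as employed).
Unemployed = 190.95 thousand.
Labor force = 2,447.71 + 190.95 = 2,638.66 thousand.
Not in labor force = 390.42 + 27.38 + 1,105.13 = 1,522.93 thousand (those not working and not actively searching are outside the labor force — including those who want a job but have given up searching).
Civilian working-age population = 2,638.66 + 1,522.93 = 4,161.59 thousand.
Unemployment rate = 190.95 / 2,638.66 = 7.24%.
Labor force participation rate = 2,638.66 / 4,161.59 = 63.41%.

Unemployment rate ≈ 7.24%; labor force participation rate ≈ 63.41%.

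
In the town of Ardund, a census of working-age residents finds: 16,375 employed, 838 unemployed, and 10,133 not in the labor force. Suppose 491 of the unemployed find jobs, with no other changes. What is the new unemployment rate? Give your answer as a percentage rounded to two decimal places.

Initially, labor force = 16,375 + 838 = 17,213, so u = 838/17,213 = 4.87%.
After the change, unemployed falls and employed rises by 491; labor force unchanged → E = 16,866, U = 347, labor force = 17,213.
New unemployment rate = 347 / 17,213 = 2.02%.

New unemployment rate ≈ 2.02%.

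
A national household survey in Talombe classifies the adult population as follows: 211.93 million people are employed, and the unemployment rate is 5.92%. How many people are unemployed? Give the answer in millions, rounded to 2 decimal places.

Let U be the number unemployed. The labor force is E + U, and U/(E+U) = 0.0592.
So U = 0.0592 × 211.93 / (1 − 0.0592) = 12.5463 / 0.9408 ≈ 13.34 million.

About 13.34 million are unemployed.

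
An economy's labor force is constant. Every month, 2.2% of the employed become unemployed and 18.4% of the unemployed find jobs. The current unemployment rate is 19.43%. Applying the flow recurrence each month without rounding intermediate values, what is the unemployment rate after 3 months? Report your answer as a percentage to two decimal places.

Unemployment rate after three months ≈ 15.06%.

With a fixed labor force, u_{t+1} = u_t + s·(1−u_t) − f·u_t = u_t·(1−s−f) + s.
Here 1−s−f = 0.794 and s = 0.022.
u_1 = 0.194300 × 0.794 + 0.022 = 0.176274.
u_2 = 0.176274 × 0.794 + 0.022 = 0.161962.
u_3 = 0.161962 × 0.794 + 0.022 = 0.150598.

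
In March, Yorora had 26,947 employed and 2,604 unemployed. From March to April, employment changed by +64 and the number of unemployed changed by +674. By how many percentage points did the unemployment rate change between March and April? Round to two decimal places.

The unemployment rate changed by +2.01 percentage points.

March: labor force = 26,947 + 2,604 = 29,551; u = 2,604/29,551 = 8.81%.
April: labor force = 27,011 + 3,278 = 30,289; u = 3,278/30,289 = 10.82%.
Change = 10.82% − 8.81% = +2.01 pp.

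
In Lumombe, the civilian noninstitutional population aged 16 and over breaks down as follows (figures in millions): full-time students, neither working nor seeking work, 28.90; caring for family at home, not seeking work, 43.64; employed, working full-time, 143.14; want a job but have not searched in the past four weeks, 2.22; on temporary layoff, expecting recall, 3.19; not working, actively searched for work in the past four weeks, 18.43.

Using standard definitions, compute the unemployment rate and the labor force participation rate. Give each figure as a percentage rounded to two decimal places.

Employed = 143.14 million.
Unemployed = 3.19 + 18.43 = 21.62 million (jobless and actively searching, or on temporary layoff).
Labor force = 143.14 + 21.62 = 164.76 million.
Not in labor force = 28.90 + 43.64 + 2.22 = 74.76 million (those not working and not actively searching are outside the labor force — including those who want a job but have given up searching).
Civilian working-age population = 164.76 + 74.76 = 239.52 million.
Unemployment rate = 21.62 / 164.76 = 13.12%.
Labor force participation rate = 164.76 / 239.52 = 68.79%.

Unemployment rate ≈ 13.12%; labor force participation rate ≈ 68.79%.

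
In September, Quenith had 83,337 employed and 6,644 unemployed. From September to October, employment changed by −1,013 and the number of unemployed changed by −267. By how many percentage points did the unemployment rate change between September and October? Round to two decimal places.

The unemployment rate changed by −0.19 percentage points.

September: labor force = 83,337 + 6,644 = 89,981; u = 6,644/89,981 = 7.38%.
October: labor force = 82,324 + 6,377 = 88,701; u = 6,377/88,701 = 7.19%.
Change = 7.19% − 7.38% = −0.19 pp.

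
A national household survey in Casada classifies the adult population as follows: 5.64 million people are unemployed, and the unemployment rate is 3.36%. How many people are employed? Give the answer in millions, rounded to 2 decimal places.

About 162.22 million are employed.

Labor force = U / u = 5.64 / 0.0336 ≈ 167.86 million.
Employed = labor force − unemployed = 167.86 − 5.64 = 162.22 million.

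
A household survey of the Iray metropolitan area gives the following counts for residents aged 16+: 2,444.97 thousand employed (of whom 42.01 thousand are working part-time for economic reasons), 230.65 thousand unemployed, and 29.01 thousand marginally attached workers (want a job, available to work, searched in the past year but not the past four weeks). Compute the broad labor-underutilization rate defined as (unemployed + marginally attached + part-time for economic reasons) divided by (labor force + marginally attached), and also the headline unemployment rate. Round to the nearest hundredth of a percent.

Broad underutilization rate ≈ 11.15%; headline unemployment rate ≈ 8.62%.

Labor force = 2,444.97 + 230.65 = 2,675.62 thousand.
Numerator = 230.65 + 29.01 + 42.01 = 301.67 thousand.
Denominator = 2,675.62 + 29.01 = 2,704.63 thousand.
Broad rate = 301.67 / 2,704.63 = 11.15%.
Headline unemployment rate = 230.65 / 2,675.62 = 8.62%.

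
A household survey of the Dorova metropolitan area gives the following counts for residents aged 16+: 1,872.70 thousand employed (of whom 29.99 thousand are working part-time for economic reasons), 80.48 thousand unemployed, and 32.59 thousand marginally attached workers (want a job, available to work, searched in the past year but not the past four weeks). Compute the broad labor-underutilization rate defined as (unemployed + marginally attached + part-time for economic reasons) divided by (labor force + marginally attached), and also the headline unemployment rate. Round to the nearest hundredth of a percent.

Broad underutilization rate ≈ 7.20%; headline unemployment rate ≈ 4.12%.

Labor force = 1,872.70 + 80.48 = 1,953.18 thousand.
Numerator = 80.48 + 32.59 + 29.99 = 143.06 thousand.
Denominator = 1,953.18 + 32.59 = 1,985.77 thousand.
Broad rate = 143.06 / 1,985.77 = 7.20%.
Headline unemployment rate = 80.48 / 1,953.18 = 4.12%.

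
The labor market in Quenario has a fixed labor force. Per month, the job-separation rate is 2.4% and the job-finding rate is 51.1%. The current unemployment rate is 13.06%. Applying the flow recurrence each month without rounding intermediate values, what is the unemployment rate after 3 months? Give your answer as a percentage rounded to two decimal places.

Unemployment rate after three months ≈ 5.35%.

With a fixed labor force, u_{t+1} = u_t + s·(1−u_t) − f·u_t = u_t·(1−s−f) + s.
Here 1−s−f = 0.465 and s = 0.024.
u_1 = 0.130600 × 0.465 + 0.024 = 0.084729.
u_2 = 0.084729 × 0.465 + 0.024 = 0.063399.
u_3 = 0.063399 × 0.465 + 0.024 = 0.053481.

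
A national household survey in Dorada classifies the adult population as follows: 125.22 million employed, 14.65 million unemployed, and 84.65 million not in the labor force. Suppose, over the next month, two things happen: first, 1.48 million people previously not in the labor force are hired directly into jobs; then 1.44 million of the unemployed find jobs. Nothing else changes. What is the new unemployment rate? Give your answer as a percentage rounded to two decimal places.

New unemployment rate ≈ 9.35%.

Initially, labor force = 125.22 + 14.65 = 139.87 million, so u = 14.65/139.87 = 10.47%.
After the first change, employed and labor force both rise by 1.48; unemployed unchanged → E = 126.70, U = 14.65, labor force = 141.35 million.
After the second change, unemployed falls and employed rises by 1.44; labor force unchanged → E = 128.14, U = 13.21, labor force = 141.35 million.
New unemployment rate = 13.21 / 141.35 = 9.35%.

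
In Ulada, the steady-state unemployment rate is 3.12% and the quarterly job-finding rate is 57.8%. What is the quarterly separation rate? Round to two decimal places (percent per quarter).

From u* = s/(s+f): s = u·f/(1−u).
s = 0.0312 × 57.8 / (1 − 0.0312) = 1.8034 / 0.9688 ≈ 1.86% per quarter.

Separation rate ≈ 1.86% per quarter.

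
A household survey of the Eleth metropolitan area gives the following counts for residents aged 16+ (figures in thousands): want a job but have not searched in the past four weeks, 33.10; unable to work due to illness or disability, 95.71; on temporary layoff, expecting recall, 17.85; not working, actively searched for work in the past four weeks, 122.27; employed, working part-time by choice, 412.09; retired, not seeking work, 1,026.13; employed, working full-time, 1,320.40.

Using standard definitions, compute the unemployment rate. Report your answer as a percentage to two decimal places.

Employed = 412.09 + 1,320.40 = 1,732.49 thousand.
Unemployed = 17.85 + 122.27 = 140.12 thousand (jobless and actively searching, or on temporary layoff).
Labor force = 1,732.49 + 140.12 = 1,872.61 thousand.
Unemployment rate = 140.12 / 1,872.61 = 7.48%.

Unemployment rate ≈ 7.48%.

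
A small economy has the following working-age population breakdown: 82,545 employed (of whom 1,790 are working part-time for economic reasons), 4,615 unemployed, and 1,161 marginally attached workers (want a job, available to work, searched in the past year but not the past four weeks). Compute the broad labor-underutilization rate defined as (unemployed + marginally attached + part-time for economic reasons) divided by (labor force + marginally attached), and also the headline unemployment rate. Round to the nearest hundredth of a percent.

Labor force = 82,545 + 4,615 = 87,160.
Numerator = 4,615 + 1,161 + 1,790 = 7,566.
Denominator = 87,160 + 1,161 = 88,321.
Broad rate = 7,566 / 88,321 = 8.57%.
Headline unemployment rate = 4,615 / 87,160 = 5.29%.

Broad underutilization rate ≈ 8.57%; headline unemployment rate ≈ 5.29%.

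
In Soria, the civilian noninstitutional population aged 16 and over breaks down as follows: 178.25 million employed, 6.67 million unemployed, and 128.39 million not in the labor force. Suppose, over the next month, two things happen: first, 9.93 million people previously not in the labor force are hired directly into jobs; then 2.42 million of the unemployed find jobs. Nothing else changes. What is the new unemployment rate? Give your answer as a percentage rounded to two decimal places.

New unemployment rate ≈ 2.18%.

Initially, labor force = 178.25 + 6.67 = 184.92 million, so u = 6.67/184.92 = 3.61%.
After the first change, employed and labor force both rise by 9.93; unemployed unchanged → E = 188.18, U = 6.67, labor force = 194.85 million.
After the second change, unemployed falls and employed rises by 2.42; labor force unchanged → E = 190.60, U = 4.25, labor force = 194.85 million.
New unemployment rate = 4.25 / 194.85 = 2.18%.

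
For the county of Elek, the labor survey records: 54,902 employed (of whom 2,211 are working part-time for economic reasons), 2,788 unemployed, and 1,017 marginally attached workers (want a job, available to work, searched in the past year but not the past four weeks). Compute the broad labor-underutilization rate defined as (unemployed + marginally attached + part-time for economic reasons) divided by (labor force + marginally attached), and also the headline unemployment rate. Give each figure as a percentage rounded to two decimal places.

Broad underutilization rate ≈ 10.25%; headline unemployment rate ≈ 4.83%.

Labor force = 54,902 + 2,788 = 57,690.
Numerator = 2,788 + 1,017 + 2,211 = 6,016.
Denominator = 57,690 + 1,017 = 58,707.
Broad rate = 6,016 / 58,707 = 10.25%.
Headline unemployment rate = 2,788 / 57,690 = 4.83%.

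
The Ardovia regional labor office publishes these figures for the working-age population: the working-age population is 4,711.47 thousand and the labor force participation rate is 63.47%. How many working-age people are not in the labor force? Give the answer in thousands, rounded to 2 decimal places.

Share not in the labor force = 1 − 0.6347 = 0.3653.
Not in labor force = 0.3653 × 4,711.47 ≈ 1,721.10 thousand.

About 1,721.10 thousand are not in the labor force.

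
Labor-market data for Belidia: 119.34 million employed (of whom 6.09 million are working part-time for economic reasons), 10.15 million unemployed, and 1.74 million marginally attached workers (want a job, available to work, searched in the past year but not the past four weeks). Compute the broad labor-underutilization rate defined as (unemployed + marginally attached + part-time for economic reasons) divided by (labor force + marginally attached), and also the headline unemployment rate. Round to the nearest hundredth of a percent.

Labor force = 119.34 + 10.15 = 129.49 million.
Numerator = 10.15 + 1.74 + 6.09 = 17.98 million.
Denominator = 129.49 + 1.74 = 131.23 million.
Broad rate = 17.98 / 131.23 = 13.70%.
Headline unemployment rate = 10.15 / 129.49 = 7.84%.

Broad underutilization rate ≈ 13.70%; headline unemployment rate ≈ 7.84%.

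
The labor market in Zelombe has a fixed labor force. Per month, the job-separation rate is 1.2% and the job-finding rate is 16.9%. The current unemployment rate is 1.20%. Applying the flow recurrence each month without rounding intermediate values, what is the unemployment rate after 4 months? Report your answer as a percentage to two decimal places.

With a fixed labor force, u_{t+1} = u_t + s·(1−u_t) − f·u_t = u_t·(1−s−f) + s.
Here 1−s−f = 0.819 and s = 0.012.
u_1 = 0.012000 × 0.819 + 0.012 = 0.021828.
u_2 = 0.021828 × 0.819 + 0.012 = 0.029877.
u_3 = 0.029877 × 0.819 + 0.012 = 0.036469.
u_4 = 0.036469 × 0.819 + 0.012 = 0.041868.

Unemployment rate after four months ≈ 4.19%.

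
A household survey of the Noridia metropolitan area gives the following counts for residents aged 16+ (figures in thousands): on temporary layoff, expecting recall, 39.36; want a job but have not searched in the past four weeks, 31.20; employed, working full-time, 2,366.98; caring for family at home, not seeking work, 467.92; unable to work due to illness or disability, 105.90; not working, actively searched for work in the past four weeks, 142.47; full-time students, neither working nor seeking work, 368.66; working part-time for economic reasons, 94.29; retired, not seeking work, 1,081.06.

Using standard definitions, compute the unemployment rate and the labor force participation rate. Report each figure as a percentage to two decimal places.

Employed = 2,366.98 + 94.29 = 2,461.27 thousand (anyone who worked, including part-time for economic reasons, counts as employed).
Unemployed = 39.36 + 142.47 = 181.83 thousand (jobless and actively searching, or on temporary layoff).
Labor force = 2,461.27 + 181.83 = 2,643.10 thousand.
Not in labor force = 31.20 + 467.92 + 105.90 + 368.66 + 1,081.06 = 2,054.74 thousand (those not working and not actively searching are outside the labor force — including those who want a job but have given up searching).
Civilian working-age population = 2,643.10 + 2,054.74 = 4,697.84 thousand.
Unemployment rate = 181.83 / 2,643.10 = 6.88%.
Labor force participation rate = 2,643.10 / 4,697.84 = 56.26%.

Unemployment rate ≈ 6.88%; labor force participation rate ≈ 56.26%.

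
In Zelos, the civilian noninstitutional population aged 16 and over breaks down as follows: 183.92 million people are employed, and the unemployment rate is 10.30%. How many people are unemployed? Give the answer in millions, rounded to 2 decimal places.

Let U be the number unemployed. The labor force is E + U, and U/(E+U) = 0.1030.
So U = 0.1030 × 183.92 / (1 − 0.1030) = 18.9438 / 0.8970 ≈ 21.12 million.

About 21.12 million are unemployed.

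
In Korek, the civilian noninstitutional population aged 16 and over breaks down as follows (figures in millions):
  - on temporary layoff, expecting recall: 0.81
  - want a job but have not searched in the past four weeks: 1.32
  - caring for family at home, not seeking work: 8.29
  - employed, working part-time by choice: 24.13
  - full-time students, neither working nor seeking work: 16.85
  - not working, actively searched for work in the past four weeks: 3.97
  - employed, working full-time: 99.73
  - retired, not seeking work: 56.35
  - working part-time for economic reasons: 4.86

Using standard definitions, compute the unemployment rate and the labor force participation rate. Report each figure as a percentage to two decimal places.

Unemployment rate ≈ 3.58%; labor force participation rate ≈ 61.72%.

Employed = 24.13 + 99.73 + 4.86 = 128.72 million (anyone who worked, including part-time for economic reasons, counts as employed).
Unemployed = 0.81 + 3.97 = 4.78 million (jobless and actively searching, or on temporary layoff).
Labor force = 128.72 + 4.78 = 133.50 million.
Not in labor force = 1.32 + 8.29 + 16.85 + 56.35 = 82.81 million (those not working and not actively searching are outside the labor force — including those who want a job but have given up searching).
Civilian working-age population = 133.50 + 82.81 = 216.31 million.
Unemployment rate = 4.78 / 133.50 = 3.58%.
Labor force participation rate = 133.50 / 216.31 = 61.72%.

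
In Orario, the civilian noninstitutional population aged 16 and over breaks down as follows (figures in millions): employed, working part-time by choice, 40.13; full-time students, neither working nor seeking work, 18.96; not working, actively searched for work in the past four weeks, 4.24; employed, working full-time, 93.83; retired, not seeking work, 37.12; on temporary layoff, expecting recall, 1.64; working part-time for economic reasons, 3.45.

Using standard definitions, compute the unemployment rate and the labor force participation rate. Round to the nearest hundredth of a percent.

Unemployment rate ≈ 4.10%; labor force participation rate ≈ 71.87%.

Employed = 40.13 + 93.83 + 3.45 = 137.41 million (anyone who worked, including part-time for economic reasons, counts as employed).
Unemployed = 4.24 + 1.64 = 5.88 million (jobless and actively searching, or on temporary layoff).
Labor force = 137.41 + 5.88 = 143.29 million.
Not in labor force = 18.96 + 37.12 = 56.08 million (those not working and not actively searching are outside the labor force).
Civilian working-age population = 143.29 + 56.08 = 199.37 million.
Unemployment rate = 5.88 / 143.29 = 4.10%.
Labor force participation rate = 143.29 / 199.37 = 71.87%.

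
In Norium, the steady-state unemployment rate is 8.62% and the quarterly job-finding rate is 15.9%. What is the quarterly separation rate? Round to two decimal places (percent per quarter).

Separation rate ≈ 1.50% per quarter.

From u* = s/(s+f): s = u·f/(1−u).
s = 0.0862 × 15.9 / (1 − 0.0862) = 1.3706 / 0.9138 ≈ 1.50% per quarter.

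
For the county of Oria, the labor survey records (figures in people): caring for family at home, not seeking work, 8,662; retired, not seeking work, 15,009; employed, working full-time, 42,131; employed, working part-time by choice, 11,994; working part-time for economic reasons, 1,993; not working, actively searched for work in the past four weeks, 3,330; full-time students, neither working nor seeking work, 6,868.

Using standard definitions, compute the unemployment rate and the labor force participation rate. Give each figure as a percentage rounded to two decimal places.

Unemployment rate ≈ 5.60%; labor force participation rate ≈ 66.06%.

Employed = 42,131 + 11,994 + 1,993 = 56,118 (anyone who worked, including part-time for economic reasons, counts as employed).
Unemployed = 3,330.
Labor force = 56,118 + 3,330 = 59,448.
Not in labor force = 8,662 + 15,009 + 6,868 = 30,539 (those not working and not actively searching are outside the labor force).
Civilian working-age population = 59,448 + 30,539 = 89,987.
Unemployment rate = 3,330 / 59,448 = 5.60%.
Labor force participation rate = 59,448 / 89,987 = 66.06%.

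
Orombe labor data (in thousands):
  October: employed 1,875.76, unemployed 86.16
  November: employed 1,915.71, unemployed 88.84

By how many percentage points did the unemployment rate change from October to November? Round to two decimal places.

October: labor force = 1,875.76 + 86.16 = 1,961.92; u = 86.16/1,961.92 = 4.39%.
November: labor force = 1,915.71 + 88.84 = 2,004.55; u = 88.84/2,004.55 = 4.43%.
Change = 4.43% − 4.39% = +0.04 pp.

The unemployment rate changed by +0.04 percentage points.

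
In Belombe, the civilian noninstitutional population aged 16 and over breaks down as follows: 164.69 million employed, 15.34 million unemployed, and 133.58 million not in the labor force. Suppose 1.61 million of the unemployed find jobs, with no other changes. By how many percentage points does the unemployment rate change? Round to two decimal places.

Initially, labor force = 164.69 + 15.34 = 180.03 million, so u = 15.34/180.03 = 8.52%.
After the change, unemployed falls and employed rises by 1.61; labor force unchanged → E = 166.30, U = 13.73, labor force = 180.03 million.
New unemployment rate = 13.73 / 180.03 = 7.63%.
Change = 7.63% − 8.52% = −0.89 percentage points.

The unemployment rate changes by −0.89 percentage points.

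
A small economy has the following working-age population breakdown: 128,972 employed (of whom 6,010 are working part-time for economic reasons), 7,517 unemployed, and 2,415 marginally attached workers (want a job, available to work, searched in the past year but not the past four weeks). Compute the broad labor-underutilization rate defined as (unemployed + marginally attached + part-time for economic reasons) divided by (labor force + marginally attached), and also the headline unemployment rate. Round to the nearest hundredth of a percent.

Labor force = 128,972 + 7,517 = 136,489.
Numerator = 7,517 + 2,415 + 6,010 = 15,942.
Denominator = 136,489 + 2,415 = 138,904.
Broad rate = 15,942 / 138,904 = 11.48%.
Headline unemployment rate = 7,517 / 136,489 = 5.51%.

Broad underutilization rate ≈ 11.48%; headline unemployment rate ≈ 5.51%.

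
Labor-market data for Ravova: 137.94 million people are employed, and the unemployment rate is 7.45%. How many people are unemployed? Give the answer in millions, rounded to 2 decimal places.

Let U be the number unemployed. The labor force is E + U, and U/(E+U) = 0.0745.
So U = 0.0745 × 137.94 / (1 − 0.0745) = 10.2765 / 0.9255 ≈ 11.10 million.

About 11.10 million are unemployed.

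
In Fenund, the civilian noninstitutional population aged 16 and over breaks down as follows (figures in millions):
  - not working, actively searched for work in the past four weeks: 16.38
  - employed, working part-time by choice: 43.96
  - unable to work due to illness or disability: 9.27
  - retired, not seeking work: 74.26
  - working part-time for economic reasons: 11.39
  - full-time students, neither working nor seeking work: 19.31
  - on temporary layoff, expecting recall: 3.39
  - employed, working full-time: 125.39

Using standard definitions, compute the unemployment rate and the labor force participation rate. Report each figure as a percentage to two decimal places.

Unemployment rate ≈ 9.86%; labor force participation rate ≈ 66.10%.

Employed = 43.96 + 11.39 + 125.39 = 180.74 million (anyone who worked, including part-time for economic reasons, counts as employed).
Unemployed = 16.38 + 3.39 = 19.77 million (jobless and actively searching, or on temporary layoff).
Labor force = 180.74 + 19.77 = 200.51 million.
Not in labor force = 9.27 + 74.26 + 19.31 = 102.84 million (those not working and not actively searching are outside the labor force).
Civilian working-age population = 200.51 + 102.84 = 303.35 million.
Unemployment rate = 19.77 / 200.51 = 9.86%.
Labor force participation rate = 200.51 / 303.35 = 66.10%.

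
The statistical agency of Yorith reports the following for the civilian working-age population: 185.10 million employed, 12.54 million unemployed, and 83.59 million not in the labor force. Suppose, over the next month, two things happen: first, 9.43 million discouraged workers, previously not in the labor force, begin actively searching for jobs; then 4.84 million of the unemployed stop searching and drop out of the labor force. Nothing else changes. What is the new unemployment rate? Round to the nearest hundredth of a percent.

Initially, labor force = 185.10 + 12.54 = 197.64 million, so u = 12.54/197.64 = 6.34%.
After the first change, unemployed and labor force both rise by 9.43 → E = 185.10, U = 21.97, labor force = 207.07 million.
After the second change, unemployed and labor force both fall by 4.84 → E = 185.10, U = 17.13, labor force = 202.23 million.
New unemployment rate = 17.13 / 202.23 = 8.47%.

New unemployment rate ≈ 8.47%.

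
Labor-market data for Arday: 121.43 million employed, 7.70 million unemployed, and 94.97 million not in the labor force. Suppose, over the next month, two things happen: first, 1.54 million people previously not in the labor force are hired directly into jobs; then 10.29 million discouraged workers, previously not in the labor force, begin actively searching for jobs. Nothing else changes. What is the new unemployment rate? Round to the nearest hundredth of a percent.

Initially, labor force = 121.43 + 7.70 = 129.13 million, so u = 7.70/129.13 = 5.96%.
After the first change, employed and labor force both rise by 1.54; unemployed unchanged → E = 122.97, U = 7.70, labor force = 130.67 million.
After the second change, unemployed and labor force both rise by 10.29 → E = 122.97, U = 17.99, labor force = 140.96 million.
New unemployment rate = 17.99 / 140.96 = 12.76%.

New unemployment rate ≈ 12.76%.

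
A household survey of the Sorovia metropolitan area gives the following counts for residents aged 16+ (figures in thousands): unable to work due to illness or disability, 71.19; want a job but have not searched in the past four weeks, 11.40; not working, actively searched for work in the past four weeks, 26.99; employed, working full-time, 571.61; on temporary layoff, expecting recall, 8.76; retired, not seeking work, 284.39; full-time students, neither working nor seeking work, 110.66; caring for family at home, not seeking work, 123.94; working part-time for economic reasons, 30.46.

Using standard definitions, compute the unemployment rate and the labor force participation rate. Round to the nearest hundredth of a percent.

Employed = 571.61 + 30.46 = 602.07 thousand (anyone who worked, including part-time for economic reasons, counts as employed).
Unemployed = 26.99 + 8.76 = 35.75 thousand (jobless and actively searching, or on temporary layoff).
Labor force = 602.07 + 35.75 = 637.82 thousand.
Not in labor force = 71.19 + 11.40 + 284.39 + 110.66 + 123.94 = 601.58 thousand (those not working and not actively searching are outside the labor force — including those who want a job but have given up searching).
Civilian working-age population = 637.82 + 601.58 = 1,239.40 thousand.
Unemployment rate = 35.75 / 637.82 = 5.61%.
Labor force participation rate = 637.82 / 1,239.40 = 51.46%.

Unemployment rate ≈ 5.61%; labor force participation rate ≈ 51.46%.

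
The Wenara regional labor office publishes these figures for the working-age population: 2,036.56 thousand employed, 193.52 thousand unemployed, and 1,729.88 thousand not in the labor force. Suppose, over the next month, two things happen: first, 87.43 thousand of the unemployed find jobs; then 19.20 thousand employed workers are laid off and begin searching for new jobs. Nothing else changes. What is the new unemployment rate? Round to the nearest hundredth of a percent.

Initially, labor force = 2,036.56 + 193.52 = 2,230.08 thousand, so u = 193.52/2,230.08 = 8.68%.
After the first change, unemployed falls and employed rises by 87.43; labor force unchanged → E = 2,123.99, U = 106.09, labor force = 2,230.08 thousand.
After the second change, employed falls and unemployed rises by 19.20; labor force unchanged → E = 2,104.79, U = 125.29, labor force = 2,230.08 thousand.
New unemployment rate = 125.29 / 2,230.08 = 5.62%.

New unemployment rate ≈ 5.62%.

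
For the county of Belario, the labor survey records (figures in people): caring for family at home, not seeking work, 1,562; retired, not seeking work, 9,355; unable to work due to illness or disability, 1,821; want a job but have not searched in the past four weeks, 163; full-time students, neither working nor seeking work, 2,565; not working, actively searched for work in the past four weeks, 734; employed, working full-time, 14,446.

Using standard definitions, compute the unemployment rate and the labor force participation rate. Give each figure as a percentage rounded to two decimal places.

Employed = 14,446.
Unemployed = 734.
Labor force = 14,446 + 734 = 15,180.
Not in labor force = 1,562 + 9,355 + 1,821 + 163 + 2,565 = 15,466 (those not working and not actively searching are outside the labor force — including those who want a job but have given up searching).
Civilian working-age population = 15,180 + 15,466 = 30,646.
Unemployment rate = 734 / 15,180 = 4.84%.
Labor force participation rate = 15,180 / 30,646 = 49.53%.

Unemployment rate ≈ 4.84%; labor force participation rate ≈ 49.53%.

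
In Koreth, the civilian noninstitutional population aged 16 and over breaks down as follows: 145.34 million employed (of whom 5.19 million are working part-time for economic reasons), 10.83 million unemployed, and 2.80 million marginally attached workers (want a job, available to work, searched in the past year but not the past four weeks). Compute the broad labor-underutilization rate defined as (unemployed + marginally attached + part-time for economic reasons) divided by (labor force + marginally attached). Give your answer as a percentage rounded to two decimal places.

Labor force = 145.34 + 10.83 = 156.17 million.
Numerator = 10.83 + 2.80 + 5.19 = 18.82 million.
Denominator = 156.17 + 2.80 = 158.97 million.
Broad rate = 18.82 / 158.97 = 11.84%.

Broad underutilization rate ≈ 11.84%.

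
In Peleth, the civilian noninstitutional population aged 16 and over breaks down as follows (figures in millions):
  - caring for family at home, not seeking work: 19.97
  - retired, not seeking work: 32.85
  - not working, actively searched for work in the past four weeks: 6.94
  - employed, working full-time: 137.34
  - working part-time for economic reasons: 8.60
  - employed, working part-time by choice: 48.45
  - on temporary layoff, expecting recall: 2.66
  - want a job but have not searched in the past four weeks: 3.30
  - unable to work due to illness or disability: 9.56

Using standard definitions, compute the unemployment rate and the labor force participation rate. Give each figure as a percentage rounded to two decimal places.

Employed = 137.34 + 8.60 + 48.45 = 194.39 million (anyone who worked, including part-time for economic reasons, counts as employed).
Unemployed = 6.94 + 2.66 = 9.60 million (jobless and actively searching, or on temporary layoff).
Labor force = 194.39 + 9.60 = 203.99 million.
Not in labor force = 19.97 + 32.85 + 3.30 + 9.56 = 65.68 million (those not working and not actively searching are outside the labor force — including those who want a job but have given up searching).
Civilian working-age population = 203.99 + 65.68 = 269.67 million.
Unemployment rate = 9.60 / 203.99 = 4.71%.
Labor force participation rate = 203.99 / 269.67 = 75.64%.

Unemployment rate ≈ 4.71%; labor force participation rate ≈ 75.64%.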